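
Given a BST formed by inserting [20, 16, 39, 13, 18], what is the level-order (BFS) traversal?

Tree insertion order: [20, 16, 39, 13, 18]
Tree (level-order array): [20, 16, 39, 13, 18]
BFS from the root, enqueuing left then right child of each popped node:
  queue [20] -> pop 20, enqueue [16, 39], visited so far: [20]
  queue [16, 39] -> pop 16, enqueue [13, 18], visited so far: [20, 16]
  queue [39, 13, 18] -> pop 39, enqueue [none], visited so far: [20, 16, 39]
  queue [13, 18] -> pop 13, enqueue [none], visited so far: [20, 16, 39, 13]
  queue [18] -> pop 18, enqueue [none], visited so far: [20, 16, 39, 13, 18]
Result: [20, 16, 39, 13, 18]


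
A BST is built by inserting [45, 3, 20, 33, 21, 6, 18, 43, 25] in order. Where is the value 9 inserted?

Starting tree (level order): [45, 3, None, None, 20, 6, 33, None, 18, 21, 43, None, None, None, 25]
Insertion path: 45 -> 3 -> 20 -> 6 -> 18
Result: insert 9 as left child of 18
Final tree (level order): [45, 3, None, None, 20, 6, 33, None, 18, 21, 43, 9, None, None, 25]


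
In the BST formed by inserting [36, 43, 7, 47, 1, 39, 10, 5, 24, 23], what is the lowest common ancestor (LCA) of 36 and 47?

Tree insertion order: [36, 43, 7, 47, 1, 39, 10, 5, 24, 23]
Tree (level-order array): [36, 7, 43, 1, 10, 39, 47, None, 5, None, 24, None, None, None, None, None, None, 23]
In a BST, the LCA of p=36, q=47 is the first node v on the
root-to-leaf path with p <= v <= q (go left if both < v, right if both > v).
Walk from root:
  at 36: 36 <= 36 <= 47, this is the LCA
LCA = 36


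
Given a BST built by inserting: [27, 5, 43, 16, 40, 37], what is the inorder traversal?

Tree insertion order: [27, 5, 43, 16, 40, 37]
Tree (level-order array): [27, 5, 43, None, 16, 40, None, None, None, 37]
Inorder traversal: [5, 16, 27, 37, 40, 43]


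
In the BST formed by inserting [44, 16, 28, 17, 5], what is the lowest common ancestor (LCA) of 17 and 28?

Tree insertion order: [44, 16, 28, 17, 5]
Tree (level-order array): [44, 16, None, 5, 28, None, None, 17]
In a BST, the LCA of p=17, q=28 is the first node v on the
root-to-leaf path with p <= v <= q (go left if both < v, right if both > v).
Walk from root:
  at 44: both 17 and 28 < 44, go left
  at 16: both 17 and 28 > 16, go right
  at 28: 17 <= 28 <= 28, this is the LCA
LCA = 28


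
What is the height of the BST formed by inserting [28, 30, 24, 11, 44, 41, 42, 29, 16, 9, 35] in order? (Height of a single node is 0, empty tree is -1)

Insertion order: [28, 30, 24, 11, 44, 41, 42, 29, 16, 9, 35]
Tree (level-order array): [28, 24, 30, 11, None, 29, 44, 9, 16, None, None, 41, None, None, None, None, None, 35, 42]
Compute height bottom-up (empty subtree = -1):
  height(9) = 1 + max(-1, -1) = 0
  height(16) = 1 + max(-1, -1) = 0
  height(11) = 1 + max(0, 0) = 1
  height(24) = 1 + max(1, -1) = 2
  height(29) = 1 + max(-1, -1) = 0
  height(35) = 1 + max(-1, -1) = 0
  height(42) = 1 + max(-1, -1) = 0
  height(41) = 1 + max(0, 0) = 1
  height(44) = 1 + max(1, -1) = 2
  height(30) = 1 + max(0, 2) = 3
  height(28) = 1 + max(2, 3) = 4
Height = 4


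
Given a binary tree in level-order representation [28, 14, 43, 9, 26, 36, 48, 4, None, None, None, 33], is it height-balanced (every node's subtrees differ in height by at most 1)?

Tree (level-order array): [28, 14, 43, 9, 26, 36, 48, 4, None, None, None, 33]
Definition: a tree is height-balanced if, at every node, |h(left) - h(right)| <= 1 (empty subtree has height -1).
Bottom-up per-node check:
  node 4: h_left=-1, h_right=-1, diff=0 [OK], height=0
  node 9: h_left=0, h_right=-1, diff=1 [OK], height=1
  node 26: h_left=-1, h_right=-1, diff=0 [OK], height=0
  node 14: h_left=1, h_right=0, diff=1 [OK], height=2
  node 33: h_left=-1, h_right=-1, diff=0 [OK], height=0
  node 36: h_left=0, h_right=-1, diff=1 [OK], height=1
  node 48: h_left=-1, h_right=-1, diff=0 [OK], height=0
  node 43: h_left=1, h_right=0, diff=1 [OK], height=2
  node 28: h_left=2, h_right=2, diff=0 [OK], height=3
All nodes satisfy the balance condition.
Result: Balanced


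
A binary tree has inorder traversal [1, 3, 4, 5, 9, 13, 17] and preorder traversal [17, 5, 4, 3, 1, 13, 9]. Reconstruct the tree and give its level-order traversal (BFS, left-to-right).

Inorder:  [1, 3, 4, 5, 9, 13, 17]
Preorder: [17, 5, 4, 3, 1, 13, 9]
Algorithm: preorder visits root first, so consume preorder in order;
for each root, split the current inorder slice at that value into
left-subtree inorder and right-subtree inorder, then recurse.
Recursive splits:
  root=17; inorder splits into left=[1, 3, 4, 5, 9, 13], right=[]
  root=5; inorder splits into left=[1, 3, 4], right=[9, 13]
  root=4; inorder splits into left=[1, 3], right=[]
  root=3; inorder splits into left=[1], right=[]
  root=1; inorder splits into left=[], right=[]
  root=13; inorder splits into left=[9], right=[]
  root=9; inorder splits into left=[], right=[]
Reconstructed level-order: [17, 5, 4, 13, 3, 9, 1]


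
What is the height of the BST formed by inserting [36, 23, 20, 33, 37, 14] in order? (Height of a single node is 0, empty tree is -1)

Insertion order: [36, 23, 20, 33, 37, 14]
Tree (level-order array): [36, 23, 37, 20, 33, None, None, 14]
Compute height bottom-up (empty subtree = -1):
  height(14) = 1 + max(-1, -1) = 0
  height(20) = 1 + max(0, -1) = 1
  height(33) = 1 + max(-1, -1) = 0
  height(23) = 1 + max(1, 0) = 2
  height(37) = 1 + max(-1, -1) = 0
  height(36) = 1 + max(2, 0) = 3
Height = 3


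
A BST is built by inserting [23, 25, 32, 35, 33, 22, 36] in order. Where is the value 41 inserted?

Starting tree (level order): [23, 22, 25, None, None, None, 32, None, 35, 33, 36]
Insertion path: 23 -> 25 -> 32 -> 35 -> 36
Result: insert 41 as right child of 36
Final tree (level order): [23, 22, 25, None, None, None, 32, None, 35, 33, 36, None, None, None, 41]


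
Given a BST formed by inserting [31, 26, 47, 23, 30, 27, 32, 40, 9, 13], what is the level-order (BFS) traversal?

Tree insertion order: [31, 26, 47, 23, 30, 27, 32, 40, 9, 13]
Tree (level-order array): [31, 26, 47, 23, 30, 32, None, 9, None, 27, None, None, 40, None, 13]
BFS from the root, enqueuing left then right child of each popped node:
  queue [31] -> pop 31, enqueue [26, 47], visited so far: [31]
  queue [26, 47] -> pop 26, enqueue [23, 30], visited so far: [31, 26]
  queue [47, 23, 30] -> pop 47, enqueue [32], visited so far: [31, 26, 47]
  queue [23, 30, 32] -> pop 23, enqueue [9], visited so far: [31, 26, 47, 23]
  queue [30, 32, 9] -> pop 30, enqueue [27], visited so far: [31, 26, 47, 23, 30]
  queue [32, 9, 27] -> pop 32, enqueue [40], visited so far: [31, 26, 47, 23, 30, 32]
  queue [9, 27, 40] -> pop 9, enqueue [13], visited so far: [31, 26, 47, 23, 30, 32, 9]
  queue [27, 40, 13] -> pop 27, enqueue [none], visited so far: [31, 26, 47, 23, 30, 32, 9, 27]
  queue [40, 13] -> pop 40, enqueue [none], visited so far: [31, 26, 47, 23, 30, 32, 9, 27, 40]
  queue [13] -> pop 13, enqueue [none], visited so far: [31, 26, 47, 23, 30, 32, 9, 27, 40, 13]
Result: [31, 26, 47, 23, 30, 32, 9, 27, 40, 13]


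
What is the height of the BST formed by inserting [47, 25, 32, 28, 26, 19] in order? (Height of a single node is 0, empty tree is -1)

Insertion order: [47, 25, 32, 28, 26, 19]
Tree (level-order array): [47, 25, None, 19, 32, None, None, 28, None, 26]
Compute height bottom-up (empty subtree = -1):
  height(19) = 1 + max(-1, -1) = 0
  height(26) = 1 + max(-1, -1) = 0
  height(28) = 1 + max(0, -1) = 1
  height(32) = 1 + max(1, -1) = 2
  height(25) = 1 + max(0, 2) = 3
  height(47) = 1 + max(3, -1) = 4
Height = 4


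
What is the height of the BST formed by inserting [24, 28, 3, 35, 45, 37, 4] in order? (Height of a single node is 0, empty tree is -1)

Insertion order: [24, 28, 3, 35, 45, 37, 4]
Tree (level-order array): [24, 3, 28, None, 4, None, 35, None, None, None, 45, 37]
Compute height bottom-up (empty subtree = -1):
  height(4) = 1 + max(-1, -1) = 0
  height(3) = 1 + max(-1, 0) = 1
  height(37) = 1 + max(-1, -1) = 0
  height(45) = 1 + max(0, -1) = 1
  height(35) = 1 + max(-1, 1) = 2
  height(28) = 1 + max(-1, 2) = 3
  height(24) = 1 + max(1, 3) = 4
Height = 4


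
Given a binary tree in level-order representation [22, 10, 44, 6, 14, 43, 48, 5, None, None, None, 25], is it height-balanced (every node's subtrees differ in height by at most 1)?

Tree (level-order array): [22, 10, 44, 6, 14, 43, 48, 5, None, None, None, 25]
Definition: a tree is height-balanced if, at every node, |h(left) - h(right)| <= 1 (empty subtree has height -1).
Bottom-up per-node check:
  node 5: h_left=-1, h_right=-1, diff=0 [OK], height=0
  node 6: h_left=0, h_right=-1, diff=1 [OK], height=1
  node 14: h_left=-1, h_right=-1, diff=0 [OK], height=0
  node 10: h_left=1, h_right=0, diff=1 [OK], height=2
  node 25: h_left=-1, h_right=-1, diff=0 [OK], height=0
  node 43: h_left=0, h_right=-1, diff=1 [OK], height=1
  node 48: h_left=-1, h_right=-1, diff=0 [OK], height=0
  node 44: h_left=1, h_right=0, diff=1 [OK], height=2
  node 22: h_left=2, h_right=2, diff=0 [OK], height=3
All nodes satisfy the balance condition.
Result: Balanced


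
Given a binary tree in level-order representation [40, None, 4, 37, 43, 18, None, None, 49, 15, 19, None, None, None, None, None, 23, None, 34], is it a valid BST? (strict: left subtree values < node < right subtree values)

Level-order array: [40, None, 4, 37, 43, 18, None, None, 49, 15, 19, None, None, None, None, None, 23, None, 34]
Validate using subtree bounds (lo, hi): at each node, require lo < value < hi,
then recurse left with hi=value and right with lo=value.
Preorder trace (stopping at first violation):
  at node 40 with bounds (-inf, +inf): OK
  at node 4 with bounds (40, +inf): VIOLATION
Node 4 violates its bound: not (40 < 4 < +inf).
Result: Not a valid BST


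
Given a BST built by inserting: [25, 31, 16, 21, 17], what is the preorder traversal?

Tree insertion order: [25, 31, 16, 21, 17]
Tree (level-order array): [25, 16, 31, None, 21, None, None, 17]
Preorder traversal: [25, 16, 21, 17, 31]


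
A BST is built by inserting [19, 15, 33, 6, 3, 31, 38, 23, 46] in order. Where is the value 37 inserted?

Starting tree (level order): [19, 15, 33, 6, None, 31, 38, 3, None, 23, None, None, 46]
Insertion path: 19 -> 33 -> 38
Result: insert 37 as left child of 38
Final tree (level order): [19, 15, 33, 6, None, 31, 38, 3, None, 23, None, 37, 46]


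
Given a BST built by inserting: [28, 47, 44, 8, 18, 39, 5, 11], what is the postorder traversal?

Tree insertion order: [28, 47, 44, 8, 18, 39, 5, 11]
Tree (level-order array): [28, 8, 47, 5, 18, 44, None, None, None, 11, None, 39]
Postorder traversal: [5, 11, 18, 8, 39, 44, 47, 28]


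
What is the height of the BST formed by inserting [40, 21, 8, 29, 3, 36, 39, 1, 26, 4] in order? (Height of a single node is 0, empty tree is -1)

Insertion order: [40, 21, 8, 29, 3, 36, 39, 1, 26, 4]
Tree (level-order array): [40, 21, None, 8, 29, 3, None, 26, 36, 1, 4, None, None, None, 39]
Compute height bottom-up (empty subtree = -1):
  height(1) = 1 + max(-1, -1) = 0
  height(4) = 1 + max(-1, -1) = 0
  height(3) = 1 + max(0, 0) = 1
  height(8) = 1 + max(1, -1) = 2
  height(26) = 1 + max(-1, -1) = 0
  height(39) = 1 + max(-1, -1) = 0
  height(36) = 1 + max(-1, 0) = 1
  height(29) = 1 + max(0, 1) = 2
  height(21) = 1 + max(2, 2) = 3
  height(40) = 1 + max(3, -1) = 4
Height = 4


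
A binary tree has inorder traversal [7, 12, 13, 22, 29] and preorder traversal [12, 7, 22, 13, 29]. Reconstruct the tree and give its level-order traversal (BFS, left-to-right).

Inorder:  [7, 12, 13, 22, 29]
Preorder: [12, 7, 22, 13, 29]
Algorithm: preorder visits root first, so consume preorder in order;
for each root, split the current inorder slice at that value into
left-subtree inorder and right-subtree inorder, then recurse.
Recursive splits:
  root=12; inorder splits into left=[7], right=[13, 22, 29]
  root=7; inorder splits into left=[], right=[]
  root=22; inorder splits into left=[13], right=[29]
  root=13; inorder splits into left=[], right=[]
  root=29; inorder splits into left=[], right=[]
Reconstructed level-order: [12, 7, 22, 13, 29]


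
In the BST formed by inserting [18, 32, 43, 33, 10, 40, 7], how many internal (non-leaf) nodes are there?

Tree built from: [18, 32, 43, 33, 10, 40, 7]
Tree (level-order array): [18, 10, 32, 7, None, None, 43, None, None, 33, None, None, 40]
Rule: An internal node has at least one child.
Per-node child counts:
  node 18: 2 child(ren)
  node 10: 1 child(ren)
  node 7: 0 child(ren)
  node 32: 1 child(ren)
  node 43: 1 child(ren)
  node 33: 1 child(ren)
  node 40: 0 child(ren)
Matching nodes: [18, 10, 32, 43, 33]
Count of internal (non-leaf) nodes: 5


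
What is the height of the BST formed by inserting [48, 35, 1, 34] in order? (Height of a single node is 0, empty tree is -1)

Insertion order: [48, 35, 1, 34]
Tree (level-order array): [48, 35, None, 1, None, None, 34]
Compute height bottom-up (empty subtree = -1):
  height(34) = 1 + max(-1, -1) = 0
  height(1) = 1 + max(-1, 0) = 1
  height(35) = 1 + max(1, -1) = 2
  height(48) = 1 + max(2, -1) = 3
Height = 3


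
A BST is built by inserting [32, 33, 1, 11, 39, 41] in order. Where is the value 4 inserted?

Starting tree (level order): [32, 1, 33, None, 11, None, 39, None, None, None, 41]
Insertion path: 32 -> 1 -> 11
Result: insert 4 as left child of 11
Final tree (level order): [32, 1, 33, None, 11, None, 39, 4, None, None, 41]


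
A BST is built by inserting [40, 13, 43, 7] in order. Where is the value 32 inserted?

Starting tree (level order): [40, 13, 43, 7]
Insertion path: 40 -> 13
Result: insert 32 as right child of 13
Final tree (level order): [40, 13, 43, 7, 32]


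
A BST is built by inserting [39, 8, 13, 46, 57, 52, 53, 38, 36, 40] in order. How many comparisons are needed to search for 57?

Search path for 57: 39 -> 46 -> 57
Found: True
Comparisons: 3


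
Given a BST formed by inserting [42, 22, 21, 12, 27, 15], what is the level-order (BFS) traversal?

Tree insertion order: [42, 22, 21, 12, 27, 15]
Tree (level-order array): [42, 22, None, 21, 27, 12, None, None, None, None, 15]
BFS from the root, enqueuing left then right child of each popped node:
  queue [42] -> pop 42, enqueue [22], visited so far: [42]
  queue [22] -> pop 22, enqueue [21, 27], visited so far: [42, 22]
  queue [21, 27] -> pop 21, enqueue [12], visited so far: [42, 22, 21]
  queue [27, 12] -> pop 27, enqueue [none], visited so far: [42, 22, 21, 27]
  queue [12] -> pop 12, enqueue [15], visited so far: [42, 22, 21, 27, 12]
  queue [15] -> pop 15, enqueue [none], visited so far: [42, 22, 21, 27, 12, 15]
Result: [42, 22, 21, 27, 12, 15]


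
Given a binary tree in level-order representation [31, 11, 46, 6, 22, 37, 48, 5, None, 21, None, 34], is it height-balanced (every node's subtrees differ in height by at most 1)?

Tree (level-order array): [31, 11, 46, 6, 22, 37, 48, 5, None, 21, None, 34]
Definition: a tree is height-balanced if, at every node, |h(left) - h(right)| <= 1 (empty subtree has height -1).
Bottom-up per-node check:
  node 5: h_left=-1, h_right=-1, diff=0 [OK], height=0
  node 6: h_left=0, h_right=-1, diff=1 [OK], height=1
  node 21: h_left=-1, h_right=-1, diff=0 [OK], height=0
  node 22: h_left=0, h_right=-1, diff=1 [OK], height=1
  node 11: h_left=1, h_right=1, diff=0 [OK], height=2
  node 34: h_left=-1, h_right=-1, diff=0 [OK], height=0
  node 37: h_left=0, h_right=-1, diff=1 [OK], height=1
  node 48: h_left=-1, h_right=-1, diff=0 [OK], height=0
  node 46: h_left=1, h_right=0, diff=1 [OK], height=2
  node 31: h_left=2, h_right=2, diff=0 [OK], height=3
All nodes satisfy the balance condition.
Result: Balanced


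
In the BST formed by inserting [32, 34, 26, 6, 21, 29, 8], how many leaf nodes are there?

Tree built from: [32, 34, 26, 6, 21, 29, 8]
Tree (level-order array): [32, 26, 34, 6, 29, None, None, None, 21, None, None, 8]
Rule: A leaf has 0 children.
Per-node child counts:
  node 32: 2 child(ren)
  node 26: 2 child(ren)
  node 6: 1 child(ren)
  node 21: 1 child(ren)
  node 8: 0 child(ren)
  node 29: 0 child(ren)
  node 34: 0 child(ren)
Matching nodes: [8, 29, 34]
Count of leaf nodes: 3


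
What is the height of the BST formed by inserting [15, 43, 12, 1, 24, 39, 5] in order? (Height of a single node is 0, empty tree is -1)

Insertion order: [15, 43, 12, 1, 24, 39, 5]
Tree (level-order array): [15, 12, 43, 1, None, 24, None, None, 5, None, 39]
Compute height bottom-up (empty subtree = -1):
  height(5) = 1 + max(-1, -1) = 0
  height(1) = 1 + max(-1, 0) = 1
  height(12) = 1 + max(1, -1) = 2
  height(39) = 1 + max(-1, -1) = 0
  height(24) = 1 + max(-1, 0) = 1
  height(43) = 1 + max(1, -1) = 2
  height(15) = 1 + max(2, 2) = 3
Height = 3


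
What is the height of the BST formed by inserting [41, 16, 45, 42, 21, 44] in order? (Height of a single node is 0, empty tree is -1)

Insertion order: [41, 16, 45, 42, 21, 44]
Tree (level-order array): [41, 16, 45, None, 21, 42, None, None, None, None, 44]
Compute height bottom-up (empty subtree = -1):
  height(21) = 1 + max(-1, -1) = 0
  height(16) = 1 + max(-1, 0) = 1
  height(44) = 1 + max(-1, -1) = 0
  height(42) = 1 + max(-1, 0) = 1
  height(45) = 1 + max(1, -1) = 2
  height(41) = 1 + max(1, 2) = 3
Height = 3


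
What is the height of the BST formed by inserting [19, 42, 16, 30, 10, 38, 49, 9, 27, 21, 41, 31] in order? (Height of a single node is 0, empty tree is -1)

Insertion order: [19, 42, 16, 30, 10, 38, 49, 9, 27, 21, 41, 31]
Tree (level-order array): [19, 16, 42, 10, None, 30, 49, 9, None, 27, 38, None, None, None, None, 21, None, 31, 41]
Compute height bottom-up (empty subtree = -1):
  height(9) = 1 + max(-1, -1) = 0
  height(10) = 1 + max(0, -1) = 1
  height(16) = 1 + max(1, -1) = 2
  height(21) = 1 + max(-1, -1) = 0
  height(27) = 1 + max(0, -1) = 1
  height(31) = 1 + max(-1, -1) = 0
  height(41) = 1 + max(-1, -1) = 0
  height(38) = 1 + max(0, 0) = 1
  height(30) = 1 + max(1, 1) = 2
  height(49) = 1 + max(-1, -1) = 0
  height(42) = 1 + max(2, 0) = 3
  height(19) = 1 + max(2, 3) = 4
Height = 4


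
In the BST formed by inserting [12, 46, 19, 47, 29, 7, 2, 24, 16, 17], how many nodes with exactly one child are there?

Tree built from: [12, 46, 19, 47, 29, 7, 2, 24, 16, 17]
Tree (level-order array): [12, 7, 46, 2, None, 19, 47, None, None, 16, 29, None, None, None, 17, 24]
Rule: These are nodes with exactly 1 non-null child.
Per-node child counts:
  node 12: 2 child(ren)
  node 7: 1 child(ren)
  node 2: 0 child(ren)
  node 46: 2 child(ren)
  node 19: 2 child(ren)
  node 16: 1 child(ren)
  node 17: 0 child(ren)
  node 29: 1 child(ren)
  node 24: 0 child(ren)
  node 47: 0 child(ren)
Matching nodes: [7, 16, 29]
Count of nodes with exactly one child: 3


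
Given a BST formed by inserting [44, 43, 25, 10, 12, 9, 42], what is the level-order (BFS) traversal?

Tree insertion order: [44, 43, 25, 10, 12, 9, 42]
Tree (level-order array): [44, 43, None, 25, None, 10, 42, 9, 12]
BFS from the root, enqueuing left then right child of each popped node:
  queue [44] -> pop 44, enqueue [43], visited so far: [44]
  queue [43] -> pop 43, enqueue [25], visited so far: [44, 43]
  queue [25] -> pop 25, enqueue [10, 42], visited so far: [44, 43, 25]
  queue [10, 42] -> pop 10, enqueue [9, 12], visited so far: [44, 43, 25, 10]
  queue [42, 9, 12] -> pop 42, enqueue [none], visited so far: [44, 43, 25, 10, 42]
  queue [9, 12] -> pop 9, enqueue [none], visited so far: [44, 43, 25, 10, 42, 9]
  queue [12] -> pop 12, enqueue [none], visited so far: [44, 43, 25, 10, 42, 9, 12]
Result: [44, 43, 25, 10, 42, 9, 12]


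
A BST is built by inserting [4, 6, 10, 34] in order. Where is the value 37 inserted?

Starting tree (level order): [4, None, 6, None, 10, None, 34]
Insertion path: 4 -> 6 -> 10 -> 34
Result: insert 37 as right child of 34
Final tree (level order): [4, None, 6, None, 10, None, 34, None, 37]


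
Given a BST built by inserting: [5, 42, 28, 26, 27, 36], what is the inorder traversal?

Tree insertion order: [5, 42, 28, 26, 27, 36]
Tree (level-order array): [5, None, 42, 28, None, 26, 36, None, 27]
Inorder traversal: [5, 26, 27, 28, 36, 42]


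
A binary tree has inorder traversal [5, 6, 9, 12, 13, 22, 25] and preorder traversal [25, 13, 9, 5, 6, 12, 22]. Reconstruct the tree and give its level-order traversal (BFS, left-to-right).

Inorder:  [5, 6, 9, 12, 13, 22, 25]
Preorder: [25, 13, 9, 5, 6, 12, 22]
Algorithm: preorder visits root first, so consume preorder in order;
for each root, split the current inorder slice at that value into
left-subtree inorder and right-subtree inorder, then recurse.
Recursive splits:
  root=25; inorder splits into left=[5, 6, 9, 12, 13, 22], right=[]
  root=13; inorder splits into left=[5, 6, 9, 12], right=[22]
  root=9; inorder splits into left=[5, 6], right=[12]
  root=5; inorder splits into left=[], right=[6]
  root=6; inorder splits into left=[], right=[]
  root=12; inorder splits into left=[], right=[]
  root=22; inorder splits into left=[], right=[]
Reconstructed level-order: [25, 13, 9, 22, 5, 12, 6]


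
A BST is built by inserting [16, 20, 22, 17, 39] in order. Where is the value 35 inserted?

Starting tree (level order): [16, None, 20, 17, 22, None, None, None, 39]
Insertion path: 16 -> 20 -> 22 -> 39
Result: insert 35 as left child of 39
Final tree (level order): [16, None, 20, 17, 22, None, None, None, 39, 35]


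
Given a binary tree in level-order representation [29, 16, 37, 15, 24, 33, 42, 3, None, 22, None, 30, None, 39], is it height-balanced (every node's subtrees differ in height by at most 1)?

Tree (level-order array): [29, 16, 37, 15, 24, 33, 42, 3, None, 22, None, 30, None, 39]
Definition: a tree is height-balanced if, at every node, |h(left) - h(right)| <= 1 (empty subtree has height -1).
Bottom-up per-node check:
  node 3: h_left=-1, h_right=-1, diff=0 [OK], height=0
  node 15: h_left=0, h_right=-1, diff=1 [OK], height=1
  node 22: h_left=-1, h_right=-1, diff=0 [OK], height=0
  node 24: h_left=0, h_right=-1, diff=1 [OK], height=1
  node 16: h_left=1, h_right=1, diff=0 [OK], height=2
  node 30: h_left=-1, h_right=-1, diff=0 [OK], height=0
  node 33: h_left=0, h_right=-1, diff=1 [OK], height=1
  node 39: h_left=-1, h_right=-1, diff=0 [OK], height=0
  node 42: h_left=0, h_right=-1, diff=1 [OK], height=1
  node 37: h_left=1, h_right=1, diff=0 [OK], height=2
  node 29: h_left=2, h_right=2, diff=0 [OK], height=3
All nodes satisfy the balance condition.
Result: Balanced


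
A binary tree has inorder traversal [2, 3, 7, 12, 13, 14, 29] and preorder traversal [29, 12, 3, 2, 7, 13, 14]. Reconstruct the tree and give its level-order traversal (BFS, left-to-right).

Inorder:  [2, 3, 7, 12, 13, 14, 29]
Preorder: [29, 12, 3, 2, 7, 13, 14]
Algorithm: preorder visits root first, so consume preorder in order;
for each root, split the current inorder slice at that value into
left-subtree inorder and right-subtree inorder, then recurse.
Recursive splits:
  root=29; inorder splits into left=[2, 3, 7, 12, 13, 14], right=[]
  root=12; inorder splits into left=[2, 3, 7], right=[13, 14]
  root=3; inorder splits into left=[2], right=[7]
  root=2; inorder splits into left=[], right=[]
  root=7; inorder splits into left=[], right=[]
  root=13; inorder splits into left=[], right=[14]
  root=14; inorder splits into left=[], right=[]
Reconstructed level-order: [29, 12, 3, 13, 2, 7, 14]


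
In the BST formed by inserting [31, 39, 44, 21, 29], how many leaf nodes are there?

Tree built from: [31, 39, 44, 21, 29]
Tree (level-order array): [31, 21, 39, None, 29, None, 44]
Rule: A leaf has 0 children.
Per-node child counts:
  node 31: 2 child(ren)
  node 21: 1 child(ren)
  node 29: 0 child(ren)
  node 39: 1 child(ren)
  node 44: 0 child(ren)
Matching nodes: [29, 44]
Count of leaf nodes: 2


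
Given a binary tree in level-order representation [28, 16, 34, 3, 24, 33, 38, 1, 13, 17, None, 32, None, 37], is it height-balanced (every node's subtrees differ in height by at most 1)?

Tree (level-order array): [28, 16, 34, 3, 24, 33, 38, 1, 13, 17, None, 32, None, 37]
Definition: a tree is height-balanced if, at every node, |h(left) - h(right)| <= 1 (empty subtree has height -1).
Bottom-up per-node check:
  node 1: h_left=-1, h_right=-1, diff=0 [OK], height=0
  node 13: h_left=-1, h_right=-1, diff=0 [OK], height=0
  node 3: h_left=0, h_right=0, diff=0 [OK], height=1
  node 17: h_left=-1, h_right=-1, diff=0 [OK], height=0
  node 24: h_left=0, h_right=-1, diff=1 [OK], height=1
  node 16: h_left=1, h_right=1, diff=0 [OK], height=2
  node 32: h_left=-1, h_right=-1, diff=0 [OK], height=0
  node 33: h_left=0, h_right=-1, diff=1 [OK], height=1
  node 37: h_left=-1, h_right=-1, diff=0 [OK], height=0
  node 38: h_left=0, h_right=-1, diff=1 [OK], height=1
  node 34: h_left=1, h_right=1, diff=0 [OK], height=2
  node 28: h_left=2, h_right=2, diff=0 [OK], height=3
All nodes satisfy the balance condition.
Result: Balanced


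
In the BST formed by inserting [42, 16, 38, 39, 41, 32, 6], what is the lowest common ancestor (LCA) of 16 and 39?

Tree insertion order: [42, 16, 38, 39, 41, 32, 6]
Tree (level-order array): [42, 16, None, 6, 38, None, None, 32, 39, None, None, None, 41]
In a BST, the LCA of p=16, q=39 is the first node v on the
root-to-leaf path with p <= v <= q (go left if both < v, right if both > v).
Walk from root:
  at 42: both 16 and 39 < 42, go left
  at 16: 16 <= 16 <= 39, this is the LCA
LCA = 16


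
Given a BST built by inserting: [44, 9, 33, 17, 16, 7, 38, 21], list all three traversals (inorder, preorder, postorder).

Tree insertion order: [44, 9, 33, 17, 16, 7, 38, 21]
Tree (level-order array): [44, 9, None, 7, 33, None, None, 17, 38, 16, 21]
Inorder (L, root, R): [7, 9, 16, 17, 21, 33, 38, 44]
Preorder (root, L, R): [44, 9, 7, 33, 17, 16, 21, 38]
Postorder (L, R, root): [7, 16, 21, 17, 38, 33, 9, 44]


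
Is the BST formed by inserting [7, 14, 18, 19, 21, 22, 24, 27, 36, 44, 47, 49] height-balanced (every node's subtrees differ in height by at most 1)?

Tree (level-order array): [7, None, 14, None, 18, None, 19, None, 21, None, 22, None, 24, None, 27, None, 36, None, 44, None, 47, None, 49]
Definition: a tree is height-balanced if, at every node, |h(left) - h(right)| <= 1 (empty subtree has height -1).
Bottom-up per-node check:
  node 49: h_left=-1, h_right=-1, diff=0 [OK], height=0
  node 47: h_left=-1, h_right=0, diff=1 [OK], height=1
  node 44: h_left=-1, h_right=1, diff=2 [FAIL (|-1-1|=2 > 1)], height=2
  node 36: h_left=-1, h_right=2, diff=3 [FAIL (|-1-2|=3 > 1)], height=3
  node 27: h_left=-1, h_right=3, diff=4 [FAIL (|-1-3|=4 > 1)], height=4
  node 24: h_left=-1, h_right=4, diff=5 [FAIL (|-1-4|=5 > 1)], height=5
  node 22: h_left=-1, h_right=5, diff=6 [FAIL (|-1-5|=6 > 1)], height=6
  node 21: h_left=-1, h_right=6, diff=7 [FAIL (|-1-6|=7 > 1)], height=7
  node 19: h_left=-1, h_right=7, diff=8 [FAIL (|-1-7|=8 > 1)], height=8
  node 18: h_left=-1, h_right=8, diff=9 [FAIL (|-1-8|=9 > 1)], height=9
  node 14: h_left=-1, h_right=9, diff=10 [FAIL (|-1-9|=10 > 1)], height=10
  node 7: h_left=-1, h_right=10, diff=11 [FAIL (|-1-10|=11 > 1)], height=11
Node 44 violates the condition: |-1 - 1| = 2 > 1.
Result: Not balanced


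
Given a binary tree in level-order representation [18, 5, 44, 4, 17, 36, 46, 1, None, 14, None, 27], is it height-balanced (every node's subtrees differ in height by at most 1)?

Tree (level-order array): [18, 5, 44, 4, 17, 36, 46, 1, None, 14, None, 27]
Definition: a tree is height-balanced if, at every node, |h(left) - h(right)| <= 1 (empty subtree has height -1).
Bottom-up per-node check:
  node 1: h_left=-1, h_right=-1, diff=0 [OK], height=0
  node 4: h_left=0, h_right=-1, diff=1 [OK], height=1
  node 14: h_left=-1, h_right=-1, diff=0 [OK], height=0
  node 17: h_left=0, h_right=-1, diff=1 [OK], height=1
  node 5: h_left=1, h_right=1, diff=0 [OK], height=2
  node 27: h_left=-1, h_right=-1, diff=0 [OK], height=0
  node 36: h_left=0, h_right=-1, diff=1 [OK], height=1
  node 46: h_left=-1, h_right=-1, diff=0 [OK], height=0
  node 44: h_left=1, h_right=0, diff=1 [OK], height=2
  node 18: h_left=2, h_right=2, diff=0 [OK], height=3
All nodes satisfy the balance condition.
Result: Balanced


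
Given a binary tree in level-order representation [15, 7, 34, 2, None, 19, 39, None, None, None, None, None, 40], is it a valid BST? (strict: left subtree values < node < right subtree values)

Level-order array: [15, 7, 34, 2, None, 19, 39, None, None, None, None, None, 40]
Validate using subtree bounds (lo, hi): at each node, require lo < value < hi,
then recurse left with hi=value and right with lo=value.
Preorder trace (stopping at first violation):
  at node 15 with bounds (-inf, +inf): OK
  at node 7 with bounds (-inf, 15): OK
  at node 2 with bounds (-inf, 7): OK
  at node 34 with bounds (15, +inf): OK
  at node 19 with bounds (15, 34): OK
  at node 39 with bounds (34, +inf): OK
  at node 40 with bounds (39, +inf): OK
No violation found at any node.
Result: Valid BST


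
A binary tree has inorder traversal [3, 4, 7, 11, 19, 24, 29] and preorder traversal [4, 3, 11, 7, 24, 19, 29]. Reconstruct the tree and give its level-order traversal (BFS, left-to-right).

Inorder:  [3, 4, 7, 11, 19, 24, 29]
Preorder: [4, 3, 11, 7, 24, 19, 29]
Algorithm: preorder visits root first, so consume preorder in order;
for each root, split the current inorder slice at that value into
left-subtree inorder and right-subtree inorder, then recurse.
Recursive splits:
  root=4; inorder splits into left=[3], right=[7, 11, 19, 24, 29]
  root=3; inorder splits into left=[], right=[]
  root=11; inorder splits into left=[7], right=[19, 24, 29]
  root=7; inorder splits into left=[], right=[]
  root=24; inorder splits into left=[19], right=[29]
  root=19; inorder splits into left=[], right=[]
  root=29; inorder splits into left=[], right=[]
Reconstructed level-order: [4, 3, 11, 7, 24, 19, 29]


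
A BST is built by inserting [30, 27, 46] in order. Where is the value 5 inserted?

Starting tree (level order): [30, 27, 46]
Insertion path: 30 -> 27
Result: insert 5 as left child of 27
Final tree (level order): [30, 27, 46, 5]


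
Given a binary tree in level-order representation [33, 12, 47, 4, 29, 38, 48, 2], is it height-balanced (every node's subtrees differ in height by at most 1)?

Tree (level-order array): [33, 12, 47, 4, 29, 38, 48, 2]
Definition: a tree is height-balanced if, at every node, |h(left) - h(right)| <= 1 (empty subtree has height -1).
Bottom-up per-node check:
  node 2: h_left=-1, h_right=-1, diff=0 [OK], height=0
  node 4: h_left=0, h_right=-1, diff=1 [OK], height=1
  node 29: h_left=-1, h_right=-1, diff=0 [OK], height=0
  node 12: h_left=1, h_right=0, diff=1 [OK], height=2
  node 38: h_left=-1, h_right=-1, diff=0 [OK], height=0
  node 48: h_left=-1, h_right=-1, diff=0 [OK], height=0
  node 47: h_left=0, h_right=0, diff=0 [OK], height=1
  node 33: h_left=2, h_right=1, diff=1 [OK], height=3
All nodes satisfy the balance condition.
Result: Balanced


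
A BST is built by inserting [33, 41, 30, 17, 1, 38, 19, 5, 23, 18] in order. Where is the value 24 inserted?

Starting tree (level order): [33, 30, 41, 17, None, 38, None, 1, 19, None, None, None, 5, 18, 23]
Insertion path: 33 -> 30 -> 17 -> 19 -> 23
Result: insert 24 as right child of 23
Final tree (level order): [33, 30, 41, 17, None, 38, None, 1, 19, None, None, None, 5, 18, 23, None, None, None, None, None, 24]


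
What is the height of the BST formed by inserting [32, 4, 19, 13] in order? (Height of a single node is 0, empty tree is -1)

Insertion order: [32, 4, 19, 13]
Tree (level-order array): [32, 4, None, None, 19, 13]
Compute height bottom-up (empty subtree = -1):
  height(13) = 1 + max(-1, -1) = 0
  height(19) = 1 + max(0, -1) = 1
  height(4) = 1 + max(-1, 1) = 2
  height(32) = 1 + max(2, -1) = 3
Height = 3


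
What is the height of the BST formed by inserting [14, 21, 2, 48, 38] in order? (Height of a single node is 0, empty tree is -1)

Insertion order: [14, 21, 2, 48, 38]
Tree (level-order array): [14, 2, 21, None, None, None, 48, 38]
Compute height bottom-up (empty subtree = -1):
  height(2) = 1 + max(-1, -1) = 0
  height(38) = 1 + max(-1, -1) = 0
  height(48) = 1 + max(0, -1) = 1
  height(21) = 1 + max(-1, 1) = 2
  height(14) = 1 + max(0, 2) = 3
Height = 3


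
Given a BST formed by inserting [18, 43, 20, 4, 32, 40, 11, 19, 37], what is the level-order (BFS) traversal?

Tree insertion order: [18, 43, 20, 4, 32, 40, 11, 19, 37]
Tree (level-order array): [18, 4, 43, None, 11, 20, None, None, None, 19, 32, None, None, None, 40, 37]
BFS from the root, enqueuing left then right child of each popped node:
  queue [18] -> pop 18, enqueue [4, 43], visited so far: [18]
  queue [4, 43] -> pop 4, enqueue [11], visited so far: [18, 4]
  queue [43, 11] -> pop 43, enqueue [20], visited so far: [18, 4, 43]
  queue [11, 20] -> pop 11, enqueue [none], visited so far: [18, 4, 43, 11]
  queue [20] -> pop 20, enqueue [19, 32], visited so far: [18, 4, 43, 11, 20]
  queue [19, 32] -> pop 19, enqueue [none], visited so far: [18, 4, 43, 11, 20, 19]
  queue [32] -> pop 32, enqueue [40], visited so far: [18, 4, 43, 11, 20, 19, 32]
  queue [40] -> pop 40, enqueue [37], visited so far: [18, 4, 43, 11, 20, 19, 32, 40]
  queue [37] -> pop 37, enqueue [none], visited so far: [18, 4, 43, 11, 20, 19, 32, 40, 37]
Result: [18, 4, 43, 11, 20, 19, 32, 40, 37]


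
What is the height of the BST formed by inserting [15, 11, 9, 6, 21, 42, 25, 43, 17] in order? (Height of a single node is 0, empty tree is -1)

Insertion order: [15, 11, 9, 6, 21, 42, 25, 43, 17]
Tree (level-order array): [15, 11, 21, 9, None, 17, 42, 6, None, None, None, 25, 43]
Compute height bottom-up (empty subtree = -1):
  height(6) = 1 + max(-1, -1) = 0
  height(9) = 1 + max(0, -1) = 1
  height(11) = 1 + max(1, -1) = 2
  height(17) = 1 + max(-1, -1) = 0
  height(25) = 1 + max(-1, -1) = 0
  height(43) = 1 + max(-1, -1) = 0
  height(42) = 1 + max(0, 0) = 1
  height(21) = 1 + max(0, 1) = 2
  height(15) = 1 + max(2, 2) = 3
Height = 3


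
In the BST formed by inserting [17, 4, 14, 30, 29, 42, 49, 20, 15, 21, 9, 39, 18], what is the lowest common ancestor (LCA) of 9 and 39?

Tree insertion order: [17, 4, 14, 30, 29, 42, 49, 20, 15, 21, 9, 39, 18]
Tree (level-order array): [17, 4, 30, None, 14, 29, 42, 9, 15, 20, None, 39, 49, None, None, None, None, 18, 21]
In a BST, the LCA of p=9, q=39 is the first node v on the
root-to-leaf path with p <= v <= q (go left if both < v, right if both > v).
Walk from root:
  at 17: 9 <= 17 <= 39, this is the LCA
LCA = 17


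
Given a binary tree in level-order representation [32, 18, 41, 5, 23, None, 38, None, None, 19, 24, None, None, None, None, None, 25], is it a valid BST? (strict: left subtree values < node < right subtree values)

Level-order array: [32, 18, 41, 5, 23, None, 38, None, None, 19, 24, None, None, None, None, None, 25]
Validate using subtree bounds (lo, hi): at each node, require lo < value < hi,
then recurse left with hi=value and right with lo=value.
Preorder trace (stopping at first violation):
  at node 32 with bounds (-inf, +inf): OK
  at node 18 with bounds (-inf, 32): OK
  at node 5 with bounds (-inf, 18): OK
  at node 23 with bounds (18, 32): OK
  at node 19 with bounds (18, 23): OK
  at node 24 with bounds (23, 32): OK
  at node 25 with bounds (24, 32): OK
  at node 41 with bounds (32, +inf): OK
  at node 38 with bounds (41, +inf): VIOLATION
Node 38 violates its bound: not (41 < 38 < +inf).
Result: Not a valid BST


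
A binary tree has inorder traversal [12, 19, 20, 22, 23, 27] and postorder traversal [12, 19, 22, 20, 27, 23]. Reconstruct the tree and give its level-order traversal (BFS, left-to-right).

Inorder:   [12, 19, 20, 22, 23, 27]
Postorder: [12, 19, 22, 20, 27, 23]
Algorithm: postorder visits root last, so walk postorder right-to-left;
each value is the root of the current inorder slice — split it at that
value, recurse on the right subtree first, then the left.
Recursive splits:
  root=23; inorder splits into left=[12, 19, 20, 22], right=[27]
  root=27; inorder splits into left=[], right=[]
  root=20; inorder splits into left=[12, 19], right=[22]
  root=22; inorder splits into left=[], right=[]
  root=19; inorder splits into left=[12], right=[]
  root=12; inorder splits into left=[], right=[]
Reconstructed level-order: [23, 20, 27, 19, 22, 12]


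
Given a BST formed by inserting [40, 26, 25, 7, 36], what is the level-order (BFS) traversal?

Tree insertion order: [40, 26, 25, 7, 36]
Tree (level-order array): [40, 26, None, 25, 36, 7]
BFS from the root, enqueuing left then right child of each popped node:
  queue [40] -> pop 40, enqueue [26], visited so far: [40]
  queue [26] -> pop 26, enqueue [25, 36], visited so far: [40, 26]
  queue [25, 36] -> pop 25, enqueue [7], visited so far: [40, 26, 25]
  queue [36, 7] -> pop 36, enqueue [none], visited so far: [40, 26, 25, 36]
  queue [7] -> pop 7, enqueue [none], visited so far: [40, 26, 25, 36, 7]
Result: [40, 26, 25, 36, 7]


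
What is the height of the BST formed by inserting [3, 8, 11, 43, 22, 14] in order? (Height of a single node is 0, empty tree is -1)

Insertion order: [3, 8, 11, 43, 22, 14]
Tree (level-order array): [3, None, 8, None, 11, None, 43, 22, None, 14]
Compute height bottom-up (empty subtree = -1):
  height(14) = 1 + max(-1, -1) = 0
  height(22) = 1 + max(0, -1) = 1
  height(43) = 1 + max(1, -1) = 2
  height(11) = 1 + max(-1, 2) = 3
  height(8) = 1 + max(-1, 3) = 4
  height(3) = 1 + max(-1, 4) = 5
Height = 5


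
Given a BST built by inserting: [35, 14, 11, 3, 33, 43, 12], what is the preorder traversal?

Tree insertion order: [35, 14, 11, 3, 33, 43, 12]
Tree (level-order array): [35, 14, 43, 11, 33, None, None, 3, 12]
Preorder traversal: [35, 14, 11, 3, 12, 33, 43]


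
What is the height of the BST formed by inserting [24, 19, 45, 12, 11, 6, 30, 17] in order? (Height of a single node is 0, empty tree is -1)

Insertion order: [24, 19, 45, 12, 11, 6, 30, 17]
Tree (level-order array): [24, 19, 45, 12, None, 30, None, 11, 17, None, None, 6]
Compute height bottom-up (empty subtree = -1):
  height(6) = 1 + max(-1, -1) = 0
  height(11) = 1 + max(0, -1) = 1
  height(17) = 1 + max(-1, -1) = 0
  height(12) = 1 + max(1, 0) = 2
  height(19) = 1 + max(2, -1) = 3
  height(30) = 1 + max(-1, -1) = 0
  height(45) = 1 + max(0, -1) = 1
  height(24) = 1 + max(3, 1) = 4
Height = 4


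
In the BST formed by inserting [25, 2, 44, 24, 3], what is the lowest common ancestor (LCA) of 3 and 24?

Tree insertion order: [25, 2, 44, 24, 3]
Tree (level-order array): [25, 2, 44, None, 24, None, None, 3]
In a BST, the LCA of p=3, q=24 is the first node v on the
root-to-leaf path with p <= v <= q (go left if both < v, right if both > v).
Walk from root:
  at 25: both 3 and 24 < 25, go left
  at 2: both 3 and 24 > 2, go right
  at 24: 3 <= 24 <= 24, this is the LCA
LCA = 24


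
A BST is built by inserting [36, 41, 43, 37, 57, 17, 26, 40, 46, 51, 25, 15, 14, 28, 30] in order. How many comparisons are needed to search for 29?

Search path for 29: 36 -> 17 -> 26 -> 28 -> 30
Found: False
Comparisons: 5


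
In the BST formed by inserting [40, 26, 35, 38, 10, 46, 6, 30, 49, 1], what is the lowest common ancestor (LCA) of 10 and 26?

Tree insertion order: [40, 26, 35, 38, 10, 46, 6, 30, 49, 1]
Tree (level-order array): [40, 26, 46, 10, 35, None, 49, 6, None, 30, 38, None, None, 1]
In a BST, the LCA of p=10, q=26 is the first node v on the
root-to-leaf path with p <= v <= q (go left if both < v, right if both > v).
Walk from root:
  at 40: both 10 and 26 < 40, go left
  at 26: 10 <= 26 <= 26, this is the LCA
LCA = 26


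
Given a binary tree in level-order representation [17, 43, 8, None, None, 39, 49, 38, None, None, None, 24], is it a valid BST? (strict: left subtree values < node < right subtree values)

Level-order array: [17, 43, 8, None, None, 39, 49, 38, None, None, None, 24]
Validate using subtree bounds (lo, hi): at each node, require lo < value < hi,
then recurse left with hi=value and right with lo=value.
Preorder trace (stopping at first violation):
  at node 17 with bounds (-inf, +inf): OK
  at node 43 with bounds (-inf, 17): VIOLATION
Node 43 violates its bound: not (-inf < 43 < 17).
Result: Not a valid BST
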